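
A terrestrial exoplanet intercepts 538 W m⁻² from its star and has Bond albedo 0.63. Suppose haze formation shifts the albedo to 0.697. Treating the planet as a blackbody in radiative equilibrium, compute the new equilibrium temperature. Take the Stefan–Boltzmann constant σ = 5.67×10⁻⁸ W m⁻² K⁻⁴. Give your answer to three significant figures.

164 K

T₂ = [S(1−α₂)/(4σ)]^(1/4) = [538.0·0.303/(4σ)]^(1/4) = 163.7 K.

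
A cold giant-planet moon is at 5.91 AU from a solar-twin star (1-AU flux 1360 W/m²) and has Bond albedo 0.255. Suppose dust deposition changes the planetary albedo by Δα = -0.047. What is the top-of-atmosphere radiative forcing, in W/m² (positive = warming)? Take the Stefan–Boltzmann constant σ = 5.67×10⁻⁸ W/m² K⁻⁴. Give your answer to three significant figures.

0.458 W/m²

By the inverse-square law, S = 1360/5.91² = 38.94 W/m².
The change in absorbed flux is Δ[S(1−α)/4] = −SΔα/4 = 0.4575 W/m².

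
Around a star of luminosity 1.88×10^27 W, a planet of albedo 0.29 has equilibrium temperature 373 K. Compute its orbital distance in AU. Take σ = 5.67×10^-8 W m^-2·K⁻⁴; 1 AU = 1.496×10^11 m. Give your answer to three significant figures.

The flux needed for this T is 4σT⁴/(1−0.29) = 6183 W m^-2.
Then d = [L/(4πS)]^(1/2) = 1.555×10^11 m, i.e. 1.040 AU.

1.04 AU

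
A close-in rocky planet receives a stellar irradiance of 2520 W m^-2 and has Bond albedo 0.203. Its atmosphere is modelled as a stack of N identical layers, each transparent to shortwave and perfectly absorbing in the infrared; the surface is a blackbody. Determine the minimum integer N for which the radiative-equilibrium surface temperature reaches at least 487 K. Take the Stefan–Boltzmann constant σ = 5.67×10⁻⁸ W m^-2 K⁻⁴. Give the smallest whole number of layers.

6

Top-of-atmosphere balance: σT_e⁴ = S(1−α)/4 = 502.1 W m^-2 → T_e = 306.8 K.
Since T_s⁴ = (N+1)T_e⁴, we need N ≥ (T_s/T_e)⁴ − 1 = 5.352.
The minimum whole number is N = 6.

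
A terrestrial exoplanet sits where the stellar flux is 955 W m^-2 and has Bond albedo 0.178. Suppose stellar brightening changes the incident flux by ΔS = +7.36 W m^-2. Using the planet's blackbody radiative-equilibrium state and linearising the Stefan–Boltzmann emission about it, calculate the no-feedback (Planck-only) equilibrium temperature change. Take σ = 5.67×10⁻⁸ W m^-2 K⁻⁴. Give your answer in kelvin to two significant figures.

Unperturbed T_e = [955.0·(1−0.178)/(4σ)]^¼ = 242.6 K.
TOA radiative forcing: ΔF = (1−α)ΔS/4 = 0.822·(+7.36)/4 = 1.512 W m^-2.
The Planck feedback parameter is 4σT_e³ = 3.236 W m^-2/K.
So ΔT₀ = 1.512/3.236 = 0.467 K.

0.47 K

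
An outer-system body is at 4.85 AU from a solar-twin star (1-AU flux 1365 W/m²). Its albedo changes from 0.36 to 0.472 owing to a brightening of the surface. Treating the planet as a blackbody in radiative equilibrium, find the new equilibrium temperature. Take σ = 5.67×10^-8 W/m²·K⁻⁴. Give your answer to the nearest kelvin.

Irradiance scales as 1/d², so S = 1365 W/m² × (1/4.85)² = 58.03 W/m².
T₂ = [S(1−α₂)/(4σ)]^(1/4) = [58.03·0.528/(4σ)]^(1/4) = 107.8 K.

108 K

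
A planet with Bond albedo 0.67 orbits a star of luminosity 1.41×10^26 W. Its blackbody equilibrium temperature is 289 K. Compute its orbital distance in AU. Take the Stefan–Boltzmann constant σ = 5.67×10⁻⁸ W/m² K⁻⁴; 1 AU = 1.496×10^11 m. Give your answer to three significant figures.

The flux needed for this T is 4σT⁴/(1−0.67) = 4794 W/m².
Then d = [L/(4πS)]^(1/2) = 4.838×10^10 m, i.e. 0.3234 AU.

0.323 AU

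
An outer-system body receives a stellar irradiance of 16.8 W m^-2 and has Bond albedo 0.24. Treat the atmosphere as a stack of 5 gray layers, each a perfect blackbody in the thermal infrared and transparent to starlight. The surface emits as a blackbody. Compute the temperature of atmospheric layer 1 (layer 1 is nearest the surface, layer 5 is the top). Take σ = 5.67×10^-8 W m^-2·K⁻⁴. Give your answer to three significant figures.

Top-of-atmosphere balance: σT_e⁴ = S(1−α)/4 = 3.192 W m^-2 → T_e = 86.62 K.
In the N-layer model, layer k (counted from the surface) has T_k = (N+1−k)^(1/4)·T_e.
With k = 1: T_1 = (5+1−1)^¼·86.62 K = 129.5 K.

130 K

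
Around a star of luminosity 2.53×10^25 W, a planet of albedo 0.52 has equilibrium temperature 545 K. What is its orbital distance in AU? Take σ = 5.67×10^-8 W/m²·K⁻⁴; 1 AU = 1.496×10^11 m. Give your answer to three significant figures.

0.0465 AU

Energy balance gives S = 4σT⁴/(1−α) = 41690 W/m².
From L = 4πd²S, d = √(2.53×10^25/(4π·41690)) = 6.950×10^9 m = 0.04645 AU.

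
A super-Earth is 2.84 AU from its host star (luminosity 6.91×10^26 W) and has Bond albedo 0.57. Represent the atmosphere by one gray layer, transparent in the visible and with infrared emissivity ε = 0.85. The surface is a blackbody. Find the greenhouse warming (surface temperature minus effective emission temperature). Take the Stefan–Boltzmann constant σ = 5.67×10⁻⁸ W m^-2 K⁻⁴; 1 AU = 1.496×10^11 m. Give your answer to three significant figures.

d = 2.84 × 1.496×10^11 m = 4.249×10^11 m.
Flux at the orbit: S = L/(4πd²) = 6.91×10^26/(4π·(4.25×10^11)²) = 304.6 W m^-2.
The planet radiates to space at T_e = [S(1−α)/(4σ)]^(1/4) = 155.0 K.
For a single slab of emissivity ε, T_s⁴ = 2T_e⁴/(2−ε); thus T_s = 155.0·(1.739)^(1/4) = 178.0 K.
The atmosphere warms the surface by 23.00 K.

23.0 K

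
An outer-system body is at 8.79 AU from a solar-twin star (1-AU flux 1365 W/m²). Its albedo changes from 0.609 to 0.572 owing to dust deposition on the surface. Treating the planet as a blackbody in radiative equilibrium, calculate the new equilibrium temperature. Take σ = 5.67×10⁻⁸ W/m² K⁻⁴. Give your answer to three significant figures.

By the inverse-square law, S = 1365/8.79² = 17.67 W/m².
With the new albedo, S(1−α₂)/4 = 1.890 W/m², so T₂ = 75.99 K.

76.0 K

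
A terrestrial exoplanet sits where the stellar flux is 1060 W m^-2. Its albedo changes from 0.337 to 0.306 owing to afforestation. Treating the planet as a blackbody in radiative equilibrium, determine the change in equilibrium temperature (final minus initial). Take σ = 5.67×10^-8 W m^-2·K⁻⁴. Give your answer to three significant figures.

Before: T₁ = [1060·0.663/(4σ)]^(1/4) = 235.9 K.
Final:   T₂ = [S(1−0.306)/(4σ)]^(1/4) = 238.6 K.
ΔT = T₂ − T₁ = 2.711 K.

2.71 K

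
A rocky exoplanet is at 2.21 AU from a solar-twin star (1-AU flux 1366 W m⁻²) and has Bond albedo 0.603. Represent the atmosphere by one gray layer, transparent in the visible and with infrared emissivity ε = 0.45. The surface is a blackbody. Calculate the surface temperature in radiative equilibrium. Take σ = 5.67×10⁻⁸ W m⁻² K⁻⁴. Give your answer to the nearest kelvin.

By the inverse-square law, S = 1366/2.21² = 279.7 W m⁻².
At the top of the atmosphere, σT_e⁴ = S(1−α)/4 = 27.76 W m⁻², giving T_e = 148.7 K.
For a single slab of emissivity ε, T_s⁴ = 2T_e⁴/(2−ε); thus T_s = 148.7·(1.29)^(1/4) = 158.5 K.

159 K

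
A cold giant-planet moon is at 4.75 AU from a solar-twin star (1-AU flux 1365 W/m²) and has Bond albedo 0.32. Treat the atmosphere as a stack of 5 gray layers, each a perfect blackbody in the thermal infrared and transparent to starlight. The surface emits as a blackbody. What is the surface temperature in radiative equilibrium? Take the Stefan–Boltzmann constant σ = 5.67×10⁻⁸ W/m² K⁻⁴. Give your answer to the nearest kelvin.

Irradiance scales as 1/d², so S = 1365 W/m² × (1/4.75)² = 60.50 W/m².
Top-of-atmosphere balance: σT_e⁴ = S(1−α)/4 = 10.28 W/m² → T_e = 116.1 K.
With N = 5 opaque layers, T_s = (N+1)^(1/4)·T_e = 6^(1/4)·116.1 = 181.6 K.

182 K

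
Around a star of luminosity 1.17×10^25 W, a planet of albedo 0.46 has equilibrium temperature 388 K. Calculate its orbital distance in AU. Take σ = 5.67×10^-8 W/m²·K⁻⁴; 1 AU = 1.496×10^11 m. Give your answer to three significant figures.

0.0661 AU

The flux needed for this T is 4σT⁴/(1−0.46) = 9519 W/m².
Then d = [L/(4πS)]^(1/2) = 9.890×10^9 m, i.e. 0.06611 AU.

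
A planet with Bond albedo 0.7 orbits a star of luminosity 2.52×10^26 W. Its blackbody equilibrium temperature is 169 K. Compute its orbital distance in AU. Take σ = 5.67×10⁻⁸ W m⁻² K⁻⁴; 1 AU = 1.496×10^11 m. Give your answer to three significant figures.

1.21 AU

The flux needed for this T is 4σT⁴/(1−0.7) = 616.7 W m⁻².
S = L/(4πd²) → d = √(L/4πS) = √(2.52×10^26/(4π·616.7)) = 1.803×10^11 m = 1.205 AU.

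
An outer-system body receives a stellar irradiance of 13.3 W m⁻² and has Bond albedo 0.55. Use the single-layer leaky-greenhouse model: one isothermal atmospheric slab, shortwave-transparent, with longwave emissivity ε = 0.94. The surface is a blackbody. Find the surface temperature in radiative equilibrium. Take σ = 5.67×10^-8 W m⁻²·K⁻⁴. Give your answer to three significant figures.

Effective emission temperature (TOA balance): σT_e⁴ = S(1−α)/4 = 1.496 W m⁻² → T_e = 71.67 K.
The surface balance (absorbed SW + ε·downward IR = σT_s⁴) with T_a⁴ = T_s⁴/2 reduces to T_s = T_e·[2/(2−ε)]^¼ = 84.00 K.

84.0 K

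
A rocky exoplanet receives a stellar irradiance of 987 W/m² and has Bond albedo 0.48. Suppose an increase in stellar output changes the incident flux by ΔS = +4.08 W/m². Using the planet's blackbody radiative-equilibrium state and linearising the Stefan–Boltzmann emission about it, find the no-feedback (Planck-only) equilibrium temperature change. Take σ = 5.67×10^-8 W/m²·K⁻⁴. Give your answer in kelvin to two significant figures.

0.23 kelvin

Unperturbed T_e = [987.0·(1−0.48)/(4σ)]^¼ = 218.1 K.
Only a fraction (1−α) is absorbed and it's spread over 4πR², so ΔF = (1−α)ΔS/4 = 0.5304 W/m².
The Planck feedback parameter is 4σT_e³ = 2.353 W/m²/K.
ΔT₀ = ΔF/λ_P = 0.5304/2.353 = 0.225 K.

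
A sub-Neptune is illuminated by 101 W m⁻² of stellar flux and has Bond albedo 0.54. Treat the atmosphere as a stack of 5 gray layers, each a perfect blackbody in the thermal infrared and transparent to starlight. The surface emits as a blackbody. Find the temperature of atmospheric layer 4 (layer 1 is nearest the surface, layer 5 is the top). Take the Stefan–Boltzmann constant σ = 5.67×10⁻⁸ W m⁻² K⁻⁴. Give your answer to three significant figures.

142 K

Top-of-atmosphere balance: σT_e⁴ = S(1−α)/4 = 11.61 W m⁻² → T_e = 119.6 K.
Each opaque layer satisfies 2T_j⁴ = T_{j−1}⁴ + T_{j+1}⁴, giving T_k⁴ = (N+1−k)T_e⁴.
T_4 = (2)^(1/4)·119.6 = 142.3 K.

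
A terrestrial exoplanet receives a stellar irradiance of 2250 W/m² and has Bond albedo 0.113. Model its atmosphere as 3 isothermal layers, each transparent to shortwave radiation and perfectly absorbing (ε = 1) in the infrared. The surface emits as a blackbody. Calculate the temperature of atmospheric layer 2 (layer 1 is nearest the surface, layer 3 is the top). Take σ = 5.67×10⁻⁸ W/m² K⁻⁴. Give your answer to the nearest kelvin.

364 K

Top-of-atmosphere balance: σT_e⁴ = S(1−α)/4 = 498.9 W/m² → T_e = 306.3 K.
The net upward flux σT_e⁴ is constant between every pair of levels, so T_k⁴ = (N+1−k)T_e⁴.
T_2 = (2)^(1/4)·306.3 = 364.2 K.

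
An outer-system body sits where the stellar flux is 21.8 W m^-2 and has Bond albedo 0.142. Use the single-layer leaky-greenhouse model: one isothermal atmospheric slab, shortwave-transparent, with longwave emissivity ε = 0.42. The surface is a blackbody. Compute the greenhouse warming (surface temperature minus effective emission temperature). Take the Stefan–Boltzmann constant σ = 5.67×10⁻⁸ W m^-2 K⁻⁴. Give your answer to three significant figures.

5.78 K

At the top of the atmosphere, σT_e⁴ = S(1−α)/4 = 4.676 W m^-2, giving T_e = 95.30 K.
Surface balance with a leaky layer gives σT_s⁴ = σT_e⁴·2/(2−ε), so T_s = T_e·[2/(2−0.42)]^(1/4) = 101.1 K.
Greenhouse warming: T_s − T_e = 5.785 K.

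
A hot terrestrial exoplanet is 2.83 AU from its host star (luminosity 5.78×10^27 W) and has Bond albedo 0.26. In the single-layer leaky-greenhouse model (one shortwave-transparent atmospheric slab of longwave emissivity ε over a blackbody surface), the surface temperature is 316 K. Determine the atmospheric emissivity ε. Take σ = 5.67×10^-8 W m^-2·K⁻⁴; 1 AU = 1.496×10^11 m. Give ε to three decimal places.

Orbital distance: d = 2.83 AU = 4.234×10^11 m.
Flux at the orbit: S = L/(4πd²) = 5.78×10^27/(4π·(4.23×10^11)²) = 2566 W m^-2.
TOA balance gives T_e = 302.5 K.
Inverting T_s⁴ = 2T_e⁴/(2−ε): (T_e/T_s)⁴ = 0.8397, so ε = 2(1 − 0.8397) = 0.3206.

0.321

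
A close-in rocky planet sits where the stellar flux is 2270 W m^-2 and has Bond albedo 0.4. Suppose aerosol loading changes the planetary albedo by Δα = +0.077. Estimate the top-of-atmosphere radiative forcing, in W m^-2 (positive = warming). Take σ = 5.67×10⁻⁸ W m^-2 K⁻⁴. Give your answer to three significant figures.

-43.7 W m^-2

ΔF = −(S/4)Δα = −(2270/4)×(+0.077) = -43.70 W m^-2.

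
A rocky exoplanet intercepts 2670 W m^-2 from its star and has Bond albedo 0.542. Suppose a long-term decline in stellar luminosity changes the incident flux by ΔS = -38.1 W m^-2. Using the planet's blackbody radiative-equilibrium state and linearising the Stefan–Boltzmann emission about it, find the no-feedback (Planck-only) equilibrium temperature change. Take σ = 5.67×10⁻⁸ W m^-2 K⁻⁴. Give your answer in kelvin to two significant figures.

Unperturbed T_e = [2670·(1−0.542)/(4σ)]^¼ = 271.0 K.
ΔF = Δ[S(1−α)]/4 = (1−0.542)·-38.1/4 = -4.362 W m^-2.
Linearising σT⁴ gives d(σT⁴)/dT = 4σT_e³ = 4.513 W m^-2 per K.
ΔT₀ = ΔF/λ_P = -4.362/4.513 = -0.967 K.

-0.97 K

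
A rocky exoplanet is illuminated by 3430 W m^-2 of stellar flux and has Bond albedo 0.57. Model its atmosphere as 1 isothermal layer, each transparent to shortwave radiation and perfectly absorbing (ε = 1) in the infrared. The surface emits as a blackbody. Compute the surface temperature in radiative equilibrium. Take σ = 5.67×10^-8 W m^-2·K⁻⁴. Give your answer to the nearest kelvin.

338 kelvin

Top-of-atmosphere balance: σT_e⁴ = S(1−α)/4 = 368.7 W m^-2 → T_e = 284.0 K.
With N = 1 opaque layers, T_s = (N+1)^(1/4)·T_e = 2^(1/4)·284.0 = 337.7 K.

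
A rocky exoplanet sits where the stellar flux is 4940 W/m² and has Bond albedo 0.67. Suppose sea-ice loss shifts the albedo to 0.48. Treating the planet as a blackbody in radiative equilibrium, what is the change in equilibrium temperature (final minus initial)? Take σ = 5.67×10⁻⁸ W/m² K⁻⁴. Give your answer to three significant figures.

With α = 0.67, T₁ = 291.2 K.
Final:   T₂ = [S(1−0.48)/(4σ)]^(1/4) = 326.2 K.
ΔT = T₂ − T₁ = 35.06 K.

35.1 K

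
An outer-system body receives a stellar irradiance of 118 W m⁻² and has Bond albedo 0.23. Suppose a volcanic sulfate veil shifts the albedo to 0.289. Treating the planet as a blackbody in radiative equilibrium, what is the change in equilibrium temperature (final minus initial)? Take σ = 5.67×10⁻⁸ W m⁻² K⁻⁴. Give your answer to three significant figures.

-2.79 K

With α = 0.23, T₁ = 141.5 K.
Final:   T₂ = [S(1−0.289)/(4σ)]^(1/4) = 138.7 K.
ΔT = T₂ − T₁ = -2.792 K.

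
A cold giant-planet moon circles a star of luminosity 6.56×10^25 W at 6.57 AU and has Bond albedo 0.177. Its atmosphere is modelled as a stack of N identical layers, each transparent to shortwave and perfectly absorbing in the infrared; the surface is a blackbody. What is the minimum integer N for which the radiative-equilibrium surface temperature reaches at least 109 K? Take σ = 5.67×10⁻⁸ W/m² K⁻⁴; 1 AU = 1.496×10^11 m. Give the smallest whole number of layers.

d = 6.57 × 1.496×10^11 m = 9.829×10^11 m.
Spreading L over a sphere of radius d: S = 6.56×10^25/(4π·9.83×10^11²) = 5.404 W/m².
The effective emission temperature is T_e = [S(1−α)/(4σ)]^¼ = 66.54 K.
Since T_s⁴ = (N+1)T_e⁴, we need N ≥ (T_s/T_e)⁴ − 1 = 6.199.
Rounding up, N = 7.

7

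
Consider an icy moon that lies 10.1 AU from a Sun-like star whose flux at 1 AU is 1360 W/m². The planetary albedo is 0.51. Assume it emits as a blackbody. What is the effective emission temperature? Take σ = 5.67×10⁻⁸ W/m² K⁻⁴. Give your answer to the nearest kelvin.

Irradiance scales as 1/d², so S = 1360 W/m² × (1/10.1)² = 13.33 W/m².
The planet absorbs (1−α)S over its disc πR² and re-emits over 4πR², so the mean absorbed flux is (1−0.51)·13.33/4 = 1.633 W/m².
Balancing against σT⁴: T = (1.633/5.67×10⁻⁸)^(1/4) = 73.26 K.

73 K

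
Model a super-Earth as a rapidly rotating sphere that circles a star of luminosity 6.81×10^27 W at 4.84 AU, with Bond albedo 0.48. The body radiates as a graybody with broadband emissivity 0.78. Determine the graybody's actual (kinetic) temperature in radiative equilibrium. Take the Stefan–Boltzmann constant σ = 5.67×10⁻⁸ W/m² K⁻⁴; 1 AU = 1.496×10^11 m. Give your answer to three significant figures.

235 K

d = 4.84 × 1.496×10^11 m = 7.241×10^11 m.
Spreading L over a sphere of radius d: S = 6.81×10^27/(4π·7.24×10^11²) = 1034 W/m².
The planet absorbs (1−α)S over its disc πR² and re-emits over 4πR², so the mean absorbed flux is (1−0.48)·1034/4 = 134.4 W/m².
Radiative balance εσT⁴ = 134.4 gives T = [134.4/(0.78·σ)]^(1/4) = 234.8 K.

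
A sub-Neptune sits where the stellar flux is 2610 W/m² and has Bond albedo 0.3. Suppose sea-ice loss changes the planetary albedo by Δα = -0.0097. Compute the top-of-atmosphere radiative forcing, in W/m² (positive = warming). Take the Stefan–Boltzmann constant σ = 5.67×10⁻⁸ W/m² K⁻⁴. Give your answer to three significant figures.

The change in absorbed flux is Δ[S(1−α)/4] = −SΔα/4 = 6.329 W/m².

6.33 W/m²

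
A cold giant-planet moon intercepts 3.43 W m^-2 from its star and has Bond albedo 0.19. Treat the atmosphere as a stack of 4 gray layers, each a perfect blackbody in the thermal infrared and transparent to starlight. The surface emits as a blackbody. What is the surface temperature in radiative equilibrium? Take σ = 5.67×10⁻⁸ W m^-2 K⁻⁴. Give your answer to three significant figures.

88.5 K

OLR = S(1−α)/4 = 0.6946 W m^-2; the top layer radiates at T_e = 59.16 K.
With N = 4 opaque layers, T_s = (N+1)^(1/4)·T_e = 5^(1/4)·59.16 = 88.47 K.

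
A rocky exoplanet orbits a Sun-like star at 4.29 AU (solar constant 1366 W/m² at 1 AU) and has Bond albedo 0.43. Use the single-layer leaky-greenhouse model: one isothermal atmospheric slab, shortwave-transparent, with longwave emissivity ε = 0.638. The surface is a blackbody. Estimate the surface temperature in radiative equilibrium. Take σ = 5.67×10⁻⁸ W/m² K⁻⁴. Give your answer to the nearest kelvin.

129 K

By the inverse-square law, S = 1366/4.29² = 74.22 W/m².
At the top of the atmosphere, σT_e⁴ = S(1−α)/4 = 10.58 W/m², giving T_e = 116.9 K.
Surface balance with a leaky layer gives σT_s⁴ = σT_e⁴·2/(2−ε), so T_s = T_e·[2/(2−0.638)]^(1/4) = 128.6 K.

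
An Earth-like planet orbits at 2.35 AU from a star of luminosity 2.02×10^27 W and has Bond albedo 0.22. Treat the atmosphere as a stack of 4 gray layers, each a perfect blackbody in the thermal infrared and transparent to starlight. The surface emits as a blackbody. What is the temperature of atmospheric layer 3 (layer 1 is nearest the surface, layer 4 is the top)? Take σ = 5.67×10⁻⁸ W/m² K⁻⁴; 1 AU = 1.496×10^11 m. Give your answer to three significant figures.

Orbital distance: d = 2.35 AU = 3.516×10^11 m.
Spreading L over a sphere of radius d: S = 2.02×10^27/(4π·3.52×10^11²) = 1301 W/m².
Top-of-atmosphere balance: σT_e⁴ = S(1−α)/4 = 253.6 W/m² → T_e = 258.6 K.
Each opaque layer satisfies 2T_j⁴ = T_{j−1}⁴ + T_{j+1}⁴, giving T_k⁴ = (N+1−k)T_e⁴.
T_3 = (2)^(1/4)·258.6 = 307.5 K.

308 K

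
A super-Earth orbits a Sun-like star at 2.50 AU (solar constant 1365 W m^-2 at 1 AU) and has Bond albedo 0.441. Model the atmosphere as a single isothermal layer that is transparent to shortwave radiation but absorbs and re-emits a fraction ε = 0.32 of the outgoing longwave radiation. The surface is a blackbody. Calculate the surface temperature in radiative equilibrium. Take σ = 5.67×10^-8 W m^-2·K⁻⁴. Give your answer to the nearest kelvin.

By the inverse-square law, S = 1365/2.50² = 218.4 W m^-2.
At the top of the atmosphere, σT_e⁴ = S(1−α)/4 = 30.52 W m^-2, giving T_e = 152.3 K.
Surface balance with a leaky layer gives σT_s⁴ = σT_e⁴·2/(2−ε), so T_s = T_e·[2/(2−0.32)]^(1/4) = 159.1 K.

159 kelvin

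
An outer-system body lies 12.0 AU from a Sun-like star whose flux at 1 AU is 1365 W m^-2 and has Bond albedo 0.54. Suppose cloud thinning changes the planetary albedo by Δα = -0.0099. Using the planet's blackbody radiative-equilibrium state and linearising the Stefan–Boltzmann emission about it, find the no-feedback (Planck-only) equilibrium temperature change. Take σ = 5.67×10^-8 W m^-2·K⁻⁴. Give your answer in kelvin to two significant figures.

0.36 K

By the inverse-square law, S = 1365/12.0² = 9.479 W m^-2.
The baseline emission temperature is T_e = 66.22 K.
TOA radiative forcing: ΔF = −S·Δα/4 = −9.479·(-0.0099)/4 = 0.02346 W m^-2.
Linearising σT⁴ gives d(σT⁴)/dT = 4σT_e³ = 0.06585 W m^-2 per K.
ΔT₀ = ΔF/λ_P = 0.02346/0.06585 = 0.356 K.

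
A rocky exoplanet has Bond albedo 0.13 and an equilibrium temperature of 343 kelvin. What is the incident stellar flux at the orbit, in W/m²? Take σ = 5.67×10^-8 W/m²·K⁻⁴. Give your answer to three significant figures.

3610 W/m²

Invert the energy balance for S: S = 4σT⁴/(1−α).
The emitted flux is σT⁴ = 784.8 W/m².
So S = 4×784.8/(1−0.13) = 3608 W/m².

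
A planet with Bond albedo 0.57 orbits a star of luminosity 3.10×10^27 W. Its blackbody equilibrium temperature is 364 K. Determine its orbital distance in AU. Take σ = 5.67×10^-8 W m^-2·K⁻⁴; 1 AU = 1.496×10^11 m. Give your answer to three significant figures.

1.09 AU

Required flux: S = 4σT⁴/(1−α) = 9259 W m^-2.
S = L/(4πd²) → d = √(L/4πS) = √(3.10×10^27/(4π·9259)) = 1.632×10^11 m = 1.091 AU.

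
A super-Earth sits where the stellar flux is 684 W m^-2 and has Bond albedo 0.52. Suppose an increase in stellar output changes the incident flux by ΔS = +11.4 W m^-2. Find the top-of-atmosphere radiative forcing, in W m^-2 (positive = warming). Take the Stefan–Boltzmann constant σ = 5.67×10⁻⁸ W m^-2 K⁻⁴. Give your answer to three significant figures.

Only a fraction (1−α) is absorbed and it's spread over 4πR², so ΔF = (1−α)ΔS/4 = 1.368 W m^-2.

1.37 W m^-2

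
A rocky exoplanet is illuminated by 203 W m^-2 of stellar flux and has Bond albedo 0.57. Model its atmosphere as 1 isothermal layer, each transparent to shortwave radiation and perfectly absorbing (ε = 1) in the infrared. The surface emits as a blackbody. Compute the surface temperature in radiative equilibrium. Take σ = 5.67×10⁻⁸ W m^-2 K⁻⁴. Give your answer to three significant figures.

The effective emission temperature is T_e = [S(1−α)/(4σ)]^¼ = 140.1 K.
Layer-by-layer balance gives σT_s⁴ = (N+1)σT_e⁴, so T_s = 2^¼·140.1 = 166.6 K.

167 K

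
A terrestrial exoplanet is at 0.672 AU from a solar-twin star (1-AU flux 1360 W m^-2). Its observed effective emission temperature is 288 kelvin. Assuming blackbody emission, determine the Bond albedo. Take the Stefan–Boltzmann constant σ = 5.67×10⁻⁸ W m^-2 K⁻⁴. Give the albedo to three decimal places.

By the inverse-square law, S = 1360/0.672² = 3012 W m^-2.
From σT⁴ = S(1−α)/4 we invert for α: 1−α = 4σT⁴/S.
σT⁴ = 390.1 W m^-2, so 4σT⁴ = 1560 W m^-2.
1−α = 1560/3012 = 0.5181, so α = 0.4819.

0.482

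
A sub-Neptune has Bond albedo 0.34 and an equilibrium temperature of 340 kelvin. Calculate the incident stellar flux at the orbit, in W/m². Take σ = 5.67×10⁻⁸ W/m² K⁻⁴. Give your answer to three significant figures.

Invert the energy balance for S: S = 4σT⁴/(1−α).
The emitted flux is σT⁴ = 757.7 W/m².
So S = 4×757.7/(1−0.34) = 4592 W/m².

4590 W/m²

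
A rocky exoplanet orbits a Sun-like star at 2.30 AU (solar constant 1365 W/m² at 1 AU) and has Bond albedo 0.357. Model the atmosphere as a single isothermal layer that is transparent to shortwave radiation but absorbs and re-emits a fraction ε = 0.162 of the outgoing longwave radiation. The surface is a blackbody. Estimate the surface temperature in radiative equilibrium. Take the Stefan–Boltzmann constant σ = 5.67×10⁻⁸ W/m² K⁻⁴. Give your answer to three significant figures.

168 kelvin

Irradiance scales as 1/d², so S = 1365 W/m² × (1/2.30)² = 258.0 W/m².
Effective emission temperature (TOA balance): σT_e⁴ = S(1−α)/4 = 41.48 W/m² → T_e = 164.5 K.
Surface balance with a leaky layer gives σT_s⁴ = σT_e⁴·2/(2−ε), so T_s = T_e·[2/(2−0.162)]^(1/4) = 168.0 K.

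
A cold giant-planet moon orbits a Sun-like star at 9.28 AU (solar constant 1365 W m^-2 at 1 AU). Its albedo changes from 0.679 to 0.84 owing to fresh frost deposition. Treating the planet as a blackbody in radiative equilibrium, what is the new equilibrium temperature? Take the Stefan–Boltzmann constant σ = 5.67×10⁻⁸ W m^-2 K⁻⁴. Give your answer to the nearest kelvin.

By the inverse-square law, S = 1365/9.28² = 15.85 W m^-2.
With the new albedo, S(1−α₂)/4 = 0.6340 W m^-2, so T₂ = 57.83 K.

58 kelvin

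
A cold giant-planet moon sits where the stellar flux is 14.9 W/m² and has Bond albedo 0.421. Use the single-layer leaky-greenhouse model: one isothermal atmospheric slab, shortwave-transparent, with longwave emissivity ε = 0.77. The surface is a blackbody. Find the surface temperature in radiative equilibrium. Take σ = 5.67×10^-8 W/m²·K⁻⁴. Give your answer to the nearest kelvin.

The planet radiates to space at T_e = [S(1−α)/(4σ)]^(1/4) = 78.53 K.
For a single slab of emissivity ε, T_s⁴ = 2T_e⁴/(2−ε); thus T_s = 78.53·(1.626)^(1/4) = 88.68 K.

89 K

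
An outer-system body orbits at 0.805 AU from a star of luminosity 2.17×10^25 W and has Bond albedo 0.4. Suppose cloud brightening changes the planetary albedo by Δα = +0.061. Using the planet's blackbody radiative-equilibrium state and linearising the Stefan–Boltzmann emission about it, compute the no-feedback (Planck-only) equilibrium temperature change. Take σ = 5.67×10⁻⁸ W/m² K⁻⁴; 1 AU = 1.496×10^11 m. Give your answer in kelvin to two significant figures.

-3.4 K

Orbital distance: d = 0.805 AU = 1.204×10^11 m.
Flux at the orbit: S = L/(4πd²) = 2.17×10^25/(4π·(1.20×10^11)²) = 119.1 W/m².
The baseline emission temperature is T_e = 133.2 K.
TOA radiative forcing: ΔF = −S·Δα/4 = −119.1·(+0.061)/4 = -1.816 W/m².
The Planck feedback parameter is 4σT_e³ = 0.5363 W/m²/K.
ΔT₀ = ΔF/λ_P = -1.816/0.5363 = -3.39 K.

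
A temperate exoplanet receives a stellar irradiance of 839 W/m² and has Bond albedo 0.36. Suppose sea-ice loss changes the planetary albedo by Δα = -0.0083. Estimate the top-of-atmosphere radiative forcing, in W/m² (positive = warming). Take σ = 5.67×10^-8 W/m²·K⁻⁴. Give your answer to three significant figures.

TOA radiative forcing: ΔF = −S·Δα/4 = −839.0·(-0.0083)/4 = 1.741 W/m².

1.74 W/m²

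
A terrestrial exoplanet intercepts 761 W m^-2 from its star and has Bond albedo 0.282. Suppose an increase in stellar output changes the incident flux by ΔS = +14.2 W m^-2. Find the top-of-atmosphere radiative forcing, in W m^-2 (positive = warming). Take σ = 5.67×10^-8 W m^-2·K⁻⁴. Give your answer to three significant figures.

TOA radiative forcing: ΔF = (1−α)ΔS/4 = 0.718·(+14.2)/4 = 2.549 W m^-2.

2.55 W m^-2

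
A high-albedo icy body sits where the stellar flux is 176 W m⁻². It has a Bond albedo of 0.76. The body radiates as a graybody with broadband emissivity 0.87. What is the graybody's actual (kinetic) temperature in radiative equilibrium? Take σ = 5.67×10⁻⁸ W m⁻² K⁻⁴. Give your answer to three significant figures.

121 kelvin

Absorbed flux (global mean): S(1−α)/4 = 176.0·0.24/4 = 10.56 W m⁻².
Equating to εσT⁴ with ε = 0.87: T = (10.56/0.87σ)^(1/4) = 121.0 K.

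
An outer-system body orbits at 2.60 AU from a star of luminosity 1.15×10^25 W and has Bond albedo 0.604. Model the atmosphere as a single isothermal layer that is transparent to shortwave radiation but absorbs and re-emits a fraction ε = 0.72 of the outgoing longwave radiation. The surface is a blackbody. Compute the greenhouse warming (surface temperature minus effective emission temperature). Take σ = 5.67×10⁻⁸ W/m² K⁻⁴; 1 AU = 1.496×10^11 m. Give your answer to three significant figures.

6.73 K

d = 2.60 × 1.496×10^11 m = 3.890×10^11 m.
S = L/(4πd²) = 6.049 W/m².
At the top of the atmosphere, σT_e⁴ = S(1−α)/4 = 0.5988 W/m², giving T_e = 57.01 K.
The surface balance (absorbed SW + ε·downward IR = σT_s⁴) with T_a⁴ = T_s⁴/2 reduces to T_s = T_e·[2/(2−ε)]^¼ = 63.74 K.
T_s − T_e = 63.74 − 57.01 = 6.729 K.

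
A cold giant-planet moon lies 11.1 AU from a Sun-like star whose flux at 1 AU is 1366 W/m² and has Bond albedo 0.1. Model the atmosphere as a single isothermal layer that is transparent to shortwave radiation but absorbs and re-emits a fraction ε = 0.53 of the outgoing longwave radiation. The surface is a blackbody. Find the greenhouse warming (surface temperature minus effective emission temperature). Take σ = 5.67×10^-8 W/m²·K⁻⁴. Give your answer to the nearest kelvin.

7 K

By the inverse-square law, S = 1366/11.1² = 11.09 W/m².
At the top of the atmosphere, σT_e⁴ = S(1−α)/4 = 2.495 W/m², giving T_e = 81.44 K.
For a single slab of emissivity ε, T_s⁴ = 2T_e⁴/(2−ε); thus T_s = 81.44·(1.361)^(1/4) = 87.96 K.
The atmosphere warms the surface by 6.516 K.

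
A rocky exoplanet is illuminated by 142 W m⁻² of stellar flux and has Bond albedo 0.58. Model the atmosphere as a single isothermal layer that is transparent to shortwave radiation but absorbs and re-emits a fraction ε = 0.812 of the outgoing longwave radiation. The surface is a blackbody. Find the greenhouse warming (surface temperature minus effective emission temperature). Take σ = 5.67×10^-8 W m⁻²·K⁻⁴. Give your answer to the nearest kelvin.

18 K

Effective emission temperature (TOA balance): σT_e⁴ = S(1−α)/4 = 14.91 W m⁻² → T_e = 127.3 K.
The surface balance (absorbed SW + ε·downward IR = σT_s⁴) with T_a⁴ = T_s⁴/2 reduces to T_s = T_e·[2/(2−ε)]^¼ = 145.1 K.
T_s − T_e = 145.1 − 127.3 = 17.71 K.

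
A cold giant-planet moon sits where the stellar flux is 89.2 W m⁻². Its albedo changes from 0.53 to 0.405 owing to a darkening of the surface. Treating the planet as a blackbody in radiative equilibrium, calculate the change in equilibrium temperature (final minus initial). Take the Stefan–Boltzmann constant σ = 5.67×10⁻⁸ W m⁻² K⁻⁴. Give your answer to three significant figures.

7.08 kelvin

Initial: T₁ = [S(1−0.53)/(4σ)]^(1/4) = 116.6 K.
After:  T₂ = [89.20·0.595/(4σ)]^(1/4) = 123.7 K.
ΔT = T₂ − T₁ = 7.081 K.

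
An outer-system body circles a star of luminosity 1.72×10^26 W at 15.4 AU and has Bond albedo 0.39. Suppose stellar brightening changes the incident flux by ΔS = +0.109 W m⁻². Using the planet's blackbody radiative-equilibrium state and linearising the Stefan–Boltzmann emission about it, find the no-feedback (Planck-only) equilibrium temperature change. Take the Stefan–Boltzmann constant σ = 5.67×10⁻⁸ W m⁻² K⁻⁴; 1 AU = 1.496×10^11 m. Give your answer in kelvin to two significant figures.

0.54 kelvin

Orbital distance: d = 15.4 AU = 2.304×10^12 m.
Spreading L over a sphere of radius d: S = 1.72×10^26/(4π·2.30×10^12²) = 2.579 W m⁻².
The baseline emission temperature is T_e = 51.32 K.
ΔF = Δ[S(1−α)]/4 = (1−0.39)·+0.109/4 = 0.01662 W m⁻².
Linearising σT⁴ gives d(σT⁴)/dT = 4σT_e³ = 0.03065 W m⁻² per K.
ΔT₀ = ΔF/λ_P = 0.01662/0.03065 = 0.542 K.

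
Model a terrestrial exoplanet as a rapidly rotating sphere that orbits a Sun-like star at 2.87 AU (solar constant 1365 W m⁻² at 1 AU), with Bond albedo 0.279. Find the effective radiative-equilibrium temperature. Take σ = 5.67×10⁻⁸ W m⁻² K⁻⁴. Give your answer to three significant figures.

Irradiance scales as 1/d², so S = 1365 W m⁻² × (1/2.87)² = 165.7 W m⁻².
Averaging over the sphere, the absorbed flux is S(1−α)/4 = 29.87 W m⁻².
Balancing against σT⁴: T = (29.87/5.67×10⁻⁸)^(1/4) = 151.5 K.

152 kelvin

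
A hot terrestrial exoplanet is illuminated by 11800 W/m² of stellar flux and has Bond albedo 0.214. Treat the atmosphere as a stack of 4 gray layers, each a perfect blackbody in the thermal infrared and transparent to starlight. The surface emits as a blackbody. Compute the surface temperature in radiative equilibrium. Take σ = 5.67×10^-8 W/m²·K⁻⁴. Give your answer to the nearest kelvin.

672 K

OLR = S(1−α)/4 = 2319 W/m²; the top layer radiates at T_e = 449.7 K.
Layer-by-layer balance gives σT_s⁴ = (N+1)σT_e⁴, so T_s = 5^¼·449.7 = 672.4 K.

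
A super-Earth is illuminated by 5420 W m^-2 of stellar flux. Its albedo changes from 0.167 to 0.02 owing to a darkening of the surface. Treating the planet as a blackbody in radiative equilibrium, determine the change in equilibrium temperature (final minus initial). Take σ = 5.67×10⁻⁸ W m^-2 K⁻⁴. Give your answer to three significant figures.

Initial: T₁ = [S(1−0.167)/(4σ)]^(1/4) = 375.6 K.
Final:   T₂ = [S(1−0.02)/(4σ)]^(1/4) = 391.2 K.
ΔT = T₂ − T₁ = 15.58 K.

15.6 kelvin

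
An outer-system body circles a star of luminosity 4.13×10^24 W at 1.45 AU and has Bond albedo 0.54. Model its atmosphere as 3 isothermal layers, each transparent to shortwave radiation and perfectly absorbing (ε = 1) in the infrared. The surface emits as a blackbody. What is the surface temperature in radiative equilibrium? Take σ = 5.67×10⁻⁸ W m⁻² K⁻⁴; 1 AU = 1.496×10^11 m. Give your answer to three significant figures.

Orbital distance: d = 1.45 AU = 2.169×10^11 m.
S = L/(4πd²) = 6.985 W m⁻².
Top-of-atmosphere balance: σT_e⁴ = S(1−α)/4 = 0.8032 W m⁻² → T_e = 61.35 K.
Layer-by-layer balance gives σT_s⁴ = (N+1)σT_e⁴, so T_s = 4^¼·61.35 = 86.76 K.

86.8 K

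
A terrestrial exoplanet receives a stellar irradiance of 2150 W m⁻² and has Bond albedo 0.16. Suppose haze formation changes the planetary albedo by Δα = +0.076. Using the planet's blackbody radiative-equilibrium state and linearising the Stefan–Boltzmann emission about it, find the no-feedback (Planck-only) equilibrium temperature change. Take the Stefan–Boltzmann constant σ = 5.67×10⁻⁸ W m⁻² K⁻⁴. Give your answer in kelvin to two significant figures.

Unperturbed T_e = [2150·(1−0.16)/(4σ)]^¼ = 298.7 K.
ΔF = −(S/4)Δα = −(2150/4)×(+0.076) = -40.85 W m⁻².
Linearising σT⁴ gives d(σT⁴)/dT = 4σT_e³ = 6.046 W m⁻² per K.
So ΔT₀ = -40.85/6.046 = -6.76 K.

-6.8 K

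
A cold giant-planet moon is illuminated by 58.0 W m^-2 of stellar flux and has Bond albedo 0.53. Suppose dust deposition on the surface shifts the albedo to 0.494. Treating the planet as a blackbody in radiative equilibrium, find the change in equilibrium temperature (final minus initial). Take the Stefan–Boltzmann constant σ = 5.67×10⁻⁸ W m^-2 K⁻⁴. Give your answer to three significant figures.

1.95 K

Initial: T₁ = [S(1−0.53)/(4σ)]^(1/4) = 104.7 K.
With α = 0.494, T₂ = 106.7 K.
ΔT = T₂ − T₁ = 1.950 K.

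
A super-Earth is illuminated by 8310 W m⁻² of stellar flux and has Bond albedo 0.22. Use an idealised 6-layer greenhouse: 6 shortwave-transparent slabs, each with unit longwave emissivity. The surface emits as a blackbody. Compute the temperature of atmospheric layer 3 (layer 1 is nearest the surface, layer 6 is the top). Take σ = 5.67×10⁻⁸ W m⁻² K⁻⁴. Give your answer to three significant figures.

The effective emission temperature is T_e = [S(1−α)/(4σ)]^¼ = 411.2 K.
The net upward flux σT_e⁴ is constant between every pair of levels, so T_k⁴ = (N+1−k)T_e⁴.
With k = 3: T_3 = (6+1−3)^¼·411.2 K = 581.5 K.

581 kelvin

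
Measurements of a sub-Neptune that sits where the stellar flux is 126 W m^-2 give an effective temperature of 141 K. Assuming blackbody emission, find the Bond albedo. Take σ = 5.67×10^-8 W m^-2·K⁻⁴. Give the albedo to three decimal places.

Rearranging the radiative balance, α = 1 − 4σT⁴/S.
σT⁴ = 22.41 W m^-2, so 4σT⁴ = 89.64 W m^-2.
Hence α = 1 − 89.64/126.0 = 0.2885.

0.289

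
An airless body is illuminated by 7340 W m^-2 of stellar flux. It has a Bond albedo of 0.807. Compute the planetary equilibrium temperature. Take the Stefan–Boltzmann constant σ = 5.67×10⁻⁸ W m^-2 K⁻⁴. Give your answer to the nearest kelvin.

281 K

Averaging over the sphere, the absorbed flux is S(1−α)/4 = 354.2 W m^-2.
In equilibrium σT⁴ equals this, so T = 281.1 K.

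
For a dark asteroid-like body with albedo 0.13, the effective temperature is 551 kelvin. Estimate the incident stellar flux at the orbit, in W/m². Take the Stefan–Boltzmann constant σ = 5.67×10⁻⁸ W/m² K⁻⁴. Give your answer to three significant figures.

Invert the energy balance for S: S = 4σT⁴/(1−α).
σT⁴ = 5.67×10⁻⁸·(551)⁴ = 5226 W/m².
So S = 4×5226/(1−0.13) = 24030 W/m².

24000 W/m²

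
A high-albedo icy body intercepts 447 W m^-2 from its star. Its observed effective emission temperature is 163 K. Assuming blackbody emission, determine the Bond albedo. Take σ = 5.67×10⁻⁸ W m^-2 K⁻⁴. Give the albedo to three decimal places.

0.642

Energy balance: S(1−α)/4 = σT⁴, so 1−α = 4σT⁴/S.
σT⁴ = 40.03 W m^-2, so 4σT⁴ = 160.1 W m^-2.
1−α = 160.1/447.0 = 0.3582, so α = 0.6418.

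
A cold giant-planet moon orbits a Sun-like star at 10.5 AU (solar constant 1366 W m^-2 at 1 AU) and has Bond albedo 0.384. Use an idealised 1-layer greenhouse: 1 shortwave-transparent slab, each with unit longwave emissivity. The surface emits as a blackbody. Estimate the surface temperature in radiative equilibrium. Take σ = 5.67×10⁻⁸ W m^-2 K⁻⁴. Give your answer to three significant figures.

90.6 K

Flux at the orbit: S = 1366/(10.5)² = 12.39 W m^-2.
Top-of-atmosphere balance: σT_e⁴ = S(1−α)/4 = 1.908 W m^-2 → T_e = 76.16 K.
With N = 1 opaque layers, T_s = (N+1)^(1/4)·T_e = 2^(1/4)·76.16 = 90.58 K.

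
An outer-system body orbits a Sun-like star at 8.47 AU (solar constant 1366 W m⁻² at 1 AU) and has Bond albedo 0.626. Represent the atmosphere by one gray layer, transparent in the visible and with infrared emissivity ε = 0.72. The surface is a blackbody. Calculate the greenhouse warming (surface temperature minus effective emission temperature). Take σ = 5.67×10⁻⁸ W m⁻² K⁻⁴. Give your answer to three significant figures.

8.84 K

Flux at the orbit: S = 1366/(8.47)² = 19.04 W m⁻².
At the top of the atmosphere, σT_e⁴ = S(1−α)/4 = 1.780 W m⁻², giving T_e = 74.86 K.
For a single slab of emissivity ε, T_s⁴ = 2T_e⁴/(2−ε); thus T_s = 74.86·(1.562)^(1/4) = 83.69 K.
T_s − T_e = 83.69 − 74.86 = 8.836 K.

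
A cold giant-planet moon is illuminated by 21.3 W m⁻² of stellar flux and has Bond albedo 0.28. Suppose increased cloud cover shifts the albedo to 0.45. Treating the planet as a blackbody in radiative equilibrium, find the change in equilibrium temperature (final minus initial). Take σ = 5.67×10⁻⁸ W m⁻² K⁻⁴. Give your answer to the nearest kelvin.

-6 K

Before: T₁ = [21.30·0.72/(4σ)]^(1/4) = 90.68 K.
With α = 0.45, T₂ = 84.78 K.
ΔT = T₂ − T₁ = -5.905 K.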